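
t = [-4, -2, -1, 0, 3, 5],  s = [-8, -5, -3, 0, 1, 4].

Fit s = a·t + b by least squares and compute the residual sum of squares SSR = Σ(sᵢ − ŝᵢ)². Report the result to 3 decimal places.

Forming AᵀA = [[55, 1]; [1, 6]] and Aᵀs = [68, -11]ᵀ gives AᵀA·[a, b]ᵀ = Aᵀs.
Determinant 55·6 − 1² = 329.
a = (68·6 − 1·(-11))/329 = 419/329; b = (55·(-11) − 1·68)/329 = -673/329.
Residuals: -283/329, -134/329, 15/47, 673/329, -255/329, -106/329; SSR = 1940/329.

SSR = 5.897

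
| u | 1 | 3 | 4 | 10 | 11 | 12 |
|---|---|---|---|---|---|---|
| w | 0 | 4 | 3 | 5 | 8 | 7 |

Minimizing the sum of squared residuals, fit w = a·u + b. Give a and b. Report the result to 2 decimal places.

a = 0.55, b = 0.71

Sums needed: Σu·u = 391, Σu = 41, Σ1 = 6.
And Σu·w = 246, Σw = 27.
XᵀX·[a, b]ᵀ = Xᵀw becomes [[391, 41]; [41, 6]]·[a, b]ᵀ = [246, 27]ᵀ.
Eliminating b: 6·(row 1) − 41·(row 2) gives 665·a = 6·246 − 41·27 = 369, so a = 369/665.
Then b = (27 − 41·(369/665))/6 = 471/665.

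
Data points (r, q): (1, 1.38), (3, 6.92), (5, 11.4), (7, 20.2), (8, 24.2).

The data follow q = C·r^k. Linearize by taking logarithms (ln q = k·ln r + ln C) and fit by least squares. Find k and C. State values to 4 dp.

Taking logs, ln q = k·ln r + ln C, so regress ln q on ln r.
AᵀA = [[11.9079, 6.7334]; [6.7334, 5]], rhs = [18.5165, 10.8821]ᵀ  (here Σln r = 6.7334, Σ(ln r)² = 11.9079, Σln q = 10.8821, Σln r·ln q = 18.5165).
Δ = 11.9079·5 − (6.7334)² = 14.2007; k = (18.5165·5 − 6.7334·10.8821)/14.2007 = 1.35971, ln C = (11.9079·10.8821 − 6.7334·18.5165)/14.2007 = 0.34533, so C = exp(0.34533) = 1.41246.

k = 1.3597, C = 1.4125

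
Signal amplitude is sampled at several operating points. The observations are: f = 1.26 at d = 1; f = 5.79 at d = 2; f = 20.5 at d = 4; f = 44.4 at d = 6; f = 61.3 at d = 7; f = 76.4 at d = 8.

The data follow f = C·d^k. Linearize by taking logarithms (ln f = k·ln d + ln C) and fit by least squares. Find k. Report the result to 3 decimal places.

k = 1.958

Taking logs, ln f = k·ln d + ln C, so regress ln f on ln d.
Sums: Σln d = 7.8966, Σ(ln d)² = 13.7233, Σln f = 17.2527, Σln d·ln f = 29.2264.
Normal system: [[13.7233, 7.8966]; [7.8966, 6]]·[k, ln C]ᵀ = [29.2264, 17.2527]ᵀ.
Δ = 13.7233·6 − (7.8966)² = 19.9843; k = (29.2264·6 − 7.8966·17.2527)/19.9843 = 1.95762, ln C = (13.7233·17.2527 − 7.8966·29.2264)/19.9843 = 0.29904.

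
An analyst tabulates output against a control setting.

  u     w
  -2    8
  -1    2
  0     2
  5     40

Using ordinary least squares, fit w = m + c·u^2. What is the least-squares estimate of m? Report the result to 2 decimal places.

Compute the Gram sums: Σ1 = 4, Σu^2 = 30, Σu^2·u^2 = 642.
And Σw = 52, Σu^2·w = 1034.
Δ = 4·642 − 30² = 1668.
m = (52·642 − 30·1034)/1668 = 197/139; c = (4·1034 − 30·52)/1668 = 644/417.

m = 1.42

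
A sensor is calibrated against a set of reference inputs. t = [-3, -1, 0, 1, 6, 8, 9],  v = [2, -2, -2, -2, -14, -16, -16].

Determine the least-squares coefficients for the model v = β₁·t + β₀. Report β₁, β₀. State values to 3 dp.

β₁ = -1.625, β₀ = -2.500

Normal-equation sums: Σt·t = 192, Σt = 20, Σ1 = 7.
Moment sums: Σt·v = -362, Σv = -50.
Eliminating β₀: 7·(row 1) − 20·(row 2) gives 944·β₁ = 7·(-362) − 20·(-50) = -1534, so β₁ = -13/8.
Then β₀ = ((-50) − 20·(-13/8))/7 = -5/2.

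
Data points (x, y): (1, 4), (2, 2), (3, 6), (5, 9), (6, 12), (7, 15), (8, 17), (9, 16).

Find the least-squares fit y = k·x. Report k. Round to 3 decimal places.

k = 1.963

Sums needed: Σx·x = 269.
And Σx·y = 528.
Hence k = 528 / 269 ≈ 1.96283.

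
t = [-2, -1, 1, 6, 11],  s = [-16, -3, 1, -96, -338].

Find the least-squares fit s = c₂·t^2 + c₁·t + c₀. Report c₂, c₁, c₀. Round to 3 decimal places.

c₂ = -2.975, c₁ = 1.882, c₀ = 0.949

Compute the Gram sums: Σt^2·t^2 = 15955, Σt^2·t = 1539, Σt^2 = 163, Σt·t = 163, Σt = 15, Σ1 = 5.
Right-hand side: Σt^2·s = -44420, Σt·s = -4258, Σs = -452.
Row-reducing yields c₂ = -569633/191452, c₁ = 360347/191452, c₀ = 90867/95726.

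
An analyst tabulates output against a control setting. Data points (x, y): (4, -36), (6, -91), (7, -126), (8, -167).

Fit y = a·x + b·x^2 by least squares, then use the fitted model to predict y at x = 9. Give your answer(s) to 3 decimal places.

ŷ = -214.765

Setting ∂/∂a … = 0 gives: 165·a + 1135·b = -2908;  1135·a + 8049·b = -20714.
det = 165·8049 − 1135² = 39860.
a = ((-2908)·8049 − 1135·(-20714))/39860 = 51949/19930; b = (165·(-20714) − 1135·(-2908))/39860 = -11723/3986.
At x = 9: ŷ = (51949/19930)·(9) + (-11723/3986)·(81) = -2140137/9965.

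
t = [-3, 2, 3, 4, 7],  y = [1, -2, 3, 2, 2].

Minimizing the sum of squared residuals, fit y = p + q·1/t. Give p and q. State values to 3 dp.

p = 1.479, q = -1.564

Setting ∂/∂p … = 0 gives: 5·p + (25/28)·q = 6;  (25/28)·p + (3917/7056)·q = 19/42.
det = 5·(3917/7056) − (25/28)² = 1745/882.
p = (6·(3917/7056) − (25/28)·(19/42))/(1745/882) = 5163/3490; q = (5·(19/42) − (25/28)·6)/(1745/882) = -546/349.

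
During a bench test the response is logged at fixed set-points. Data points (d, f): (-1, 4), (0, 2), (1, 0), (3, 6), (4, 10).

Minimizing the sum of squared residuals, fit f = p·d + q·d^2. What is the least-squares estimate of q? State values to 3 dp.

q = 1.115

With design matrix A, AᵀA = [[27, 91]; [91, 339]] and Aᵀf = [54, 218]ᵀ.
Determinant 27·339 − 91² = 872.
p = (54·339 − 91·218)/872 = -383/218; q = (27·218 − 91·54)/872 = 243/218.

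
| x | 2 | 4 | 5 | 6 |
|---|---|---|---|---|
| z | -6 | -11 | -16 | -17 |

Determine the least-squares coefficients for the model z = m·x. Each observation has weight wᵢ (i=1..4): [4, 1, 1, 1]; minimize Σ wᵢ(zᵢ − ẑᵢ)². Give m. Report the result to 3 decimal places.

m = -2.946

Normal-equation sums: Σwᵢ·x·x = 93.
And Σwᵢ·x·z = -274.
m = (-274)/93 = -2.94624.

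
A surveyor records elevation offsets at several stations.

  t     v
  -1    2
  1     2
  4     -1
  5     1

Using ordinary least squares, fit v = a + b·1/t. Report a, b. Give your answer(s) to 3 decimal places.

a = 1.027, b = -0.244

Entries of AᵀA: Σ1 = 4, Σ1/t = 9/20, Σ1/t·1/t = 841/400.
Moment sums: Σv = 4, Σ1/t·v = -1/20.
Normal equations: [[4, 9/20]; [9/20, 841/400]]·[a, b]ᵀ = [4, -1/20]ᵀ.
Δ = 4·(841/400) − (9/20)² = 3283/400.
a = (4·(841/400) − (9/20)·(-1/20))/(3283/400) = 3373/3283; b = (4·(-1/20) − (9/20)·4)/(3283/400) = -800/3283.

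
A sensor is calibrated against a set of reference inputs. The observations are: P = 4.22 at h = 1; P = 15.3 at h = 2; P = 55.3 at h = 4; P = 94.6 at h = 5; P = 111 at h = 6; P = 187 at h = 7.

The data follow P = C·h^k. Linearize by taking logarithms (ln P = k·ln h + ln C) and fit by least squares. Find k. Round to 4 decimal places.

Let Y = ln P. Fitting Y = k·ln h + ln C by least squares:
XᵀX = [[11.9895, 7.4265]; [7.4265, 6]], rhs = [33.3937, 22.6708]ᵀ  (here Σln h = 7.4265, Σ(ln h)² = 11.9895, Σln P = 22.6708, Σln h·ln P = 33.3937).
Solving (det = 16.7835): k = 1.90643, ln C = 1.41875.

k = 1.9064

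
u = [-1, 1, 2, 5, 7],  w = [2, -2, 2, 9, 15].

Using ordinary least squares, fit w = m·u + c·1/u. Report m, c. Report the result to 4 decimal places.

m = 2.1388, c = -4.2205

With design matrix A, AᵀA = [[80, 5]; [5, 11321/4900]] and Aᵀw = [150, 33/35]ᵀ.
det = 80·(11321/4900) − 5² = 39159/245.
m = (150·(11321/4900) − 5·(33/35))/(39159/245) = 55835/26106; c = (80·(33/35) − 5·150)/(39159/245) = -55090/13053.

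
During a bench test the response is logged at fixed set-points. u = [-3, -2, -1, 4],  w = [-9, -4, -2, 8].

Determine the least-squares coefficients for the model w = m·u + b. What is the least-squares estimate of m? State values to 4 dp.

m = 2.2586

Sums needed: Σu·u = 30, Σu = -2, Σ1 = 4.
Right-hand side: Σu·w = 69, Σw = -7.
Determinant 30·4 − (-2)² = 116.
m = (69·4 − (-2)·(-7))/116 = 131/58; b = (30·(-7) − (-2)·69)/116 = -18/29.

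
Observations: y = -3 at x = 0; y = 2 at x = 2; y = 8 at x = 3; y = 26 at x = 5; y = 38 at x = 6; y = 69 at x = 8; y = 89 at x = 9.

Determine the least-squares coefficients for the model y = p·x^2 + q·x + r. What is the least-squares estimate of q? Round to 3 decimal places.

Setting ∂/∂p … = 0 gives: 12675·p + 1617·q + 219·r = 13723;  1617·p + 219·q + 33·r = 1739;  219·p + 33·q + 7·r = 229.
Solving the 3×3 system (Gaussian elimination) gives p = 989/896, q = 601/2688, r = -1287/448.

q = 0.224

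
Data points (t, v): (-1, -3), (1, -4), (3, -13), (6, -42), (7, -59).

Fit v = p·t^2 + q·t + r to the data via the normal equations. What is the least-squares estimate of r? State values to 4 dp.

Forming XᵀX = [[3780, 586, 96]; [586, 96, 16]; [96, 16, 5]] and Xᵀv = [-4527, -705, -121]ᵀ gives XᵀX·[p, q, r]ᵀ = Xᵀv.
Inverting the 3×3 Gram matrix, [p, q, r]ᵀ = [-25319/22598, -2739/22598, -25991/11299]ᵀ.

r = -2.3003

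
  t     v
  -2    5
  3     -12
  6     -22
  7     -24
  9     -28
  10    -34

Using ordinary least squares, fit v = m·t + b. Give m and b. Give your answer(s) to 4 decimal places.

With design matrix X, XᵀX = [[279, 33]; [33, 6]] and Xᵀv = [-938, -115]ᵀ.
det = 279·6 − 33² = 585.
m = ((-938)·6 − 33·(-115))/585 = -47/15; b = (279·(-115) − 33·(-938))/585 = -29/15.

m = -3.1333, b = -1.9333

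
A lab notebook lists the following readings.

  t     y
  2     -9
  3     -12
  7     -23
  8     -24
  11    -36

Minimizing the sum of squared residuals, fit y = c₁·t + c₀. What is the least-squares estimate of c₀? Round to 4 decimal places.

c₀ = -2.9015

From the data, Σt·t = 247, Σt = 31, Σ1 = 5.
For Xᵀy: Σt·y = -803, Σy = -104.
Determinant 247·5 − 31² = 274.
c₁ = ((-803)·5 − 31·(-104))/274 = -791/274; c₀ = (247·(-104) − 31·(-803))/274 = -795/274.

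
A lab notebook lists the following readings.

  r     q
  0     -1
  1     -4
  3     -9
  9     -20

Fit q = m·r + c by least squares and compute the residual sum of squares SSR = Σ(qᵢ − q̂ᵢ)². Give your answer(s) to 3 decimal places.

The normal system AᵀA·[m, c]ᵀ = Aᵀq is [[91, 13]; [13, 4]]·[m, c]ᵀ = [-211, -34]ᵀ.
Eliminating c: 4·(row 1) − 13·(row 2) gives 195·m = 4·(-211) − 13·(-34) = -402, so m = -134/65.
Then c = ((-34) − 13·(-134/65))/4 = -9/5.
Residuals: 4/5, -9/65, -66/65, 23/65; SSR = 118/65.

SSR = 1.815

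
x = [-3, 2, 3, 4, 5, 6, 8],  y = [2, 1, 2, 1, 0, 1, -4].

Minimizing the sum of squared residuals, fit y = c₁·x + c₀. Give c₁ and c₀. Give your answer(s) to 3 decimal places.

c₁ = -0.417, c₀ = 1.917

Entries of AᵀA: Σx·x = 163, Σx = 25, Σ1 = 7.
Moment sums: Σx·y = -20, Σy = 3.
So AᵀA·[c₁, c₀]ᵀ = Aᵀy: [[163, 25]; [25, 7]]·[c₁, c₀]ᵀ = [-20, 3]ᵀ.
Eliminating c₀: 7·(row 1) − 25·(row 2) gives 516·c₁ = 7·(-20) − 25·3 = -215, so c₁ = -5/12.
Then c₀ = (3 − 25·(-5/12))/7 = 23/12.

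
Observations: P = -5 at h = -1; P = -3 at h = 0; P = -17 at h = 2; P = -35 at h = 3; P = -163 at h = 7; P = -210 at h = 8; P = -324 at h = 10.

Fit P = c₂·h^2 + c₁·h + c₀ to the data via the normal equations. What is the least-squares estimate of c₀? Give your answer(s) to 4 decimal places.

The normal equations are: 16595·c₂ + 1889·c₁ + 227·c₀ = -54215;  1889·c₂ + 227·c₁ + 29·c₀ = -6195;  227·c₂ + 29·c₁ + 7·c₀ = -757.
Solving the 3×3 system (Gaussian elimination) gives c₂ = -12367/4002, c₁ = -2389/2001, c₀ = -3983/1334.

c₀ = -2.9858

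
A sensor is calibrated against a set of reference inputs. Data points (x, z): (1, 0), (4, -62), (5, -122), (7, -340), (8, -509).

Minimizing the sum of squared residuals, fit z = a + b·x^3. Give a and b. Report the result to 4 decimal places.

Normal-equation sums: Σ1 = 5, Σx^3 = 1045, Σx^3·x^3 = 399515.
For Mᵀz: Σz = -1033, Σx^3·z = -396446.
So MᵀM·[a, b]ᵀ = Mᵀz: [[5, 1045]; [1045, 399515]]·[a, b]ᵀ = [-1033, -396446]ᵀ.
Δ = 5·399515 − 1045² = 905550.
a = ((-1033)·399515 − 1045·(-396446))/905550 = 21161/12074; b = (5·(-396446) − 1045·(-1033))/905550 = -60183/60370.

a = 1.7526, b = -0.9969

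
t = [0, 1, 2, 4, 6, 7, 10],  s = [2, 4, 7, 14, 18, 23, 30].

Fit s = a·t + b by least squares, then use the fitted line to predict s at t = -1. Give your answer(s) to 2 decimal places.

Sums needed: Σt·t = 206, Σt = 30, Σ1 = 7.
And Σt·s = 643, Σs = 98.
XᵀX·[a, b]ᵀ = Xᵀs becomes [[206, 30]; [30, 7]]·[a, b]ᵀ = [643, 98]ᵀ.
Δ = 206·7 − 30² = 542.
a = (643·7 − 30·98)/542 = 1561/542; b = (206·98 − 30·643)/542 = 449/271.
At t = -1: ŝ = (1561/542)·(-1) + (449/271)·(1) = -663/542.

ŝ = -1.22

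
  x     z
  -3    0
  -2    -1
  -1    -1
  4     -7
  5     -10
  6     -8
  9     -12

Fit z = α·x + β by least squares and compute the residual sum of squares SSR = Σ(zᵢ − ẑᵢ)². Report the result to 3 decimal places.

SSR = 5.801

From the data, Σx·x = 172, Σx = 18, Σ1 = 7.
And Σx·z = -231, Σz = -39.
So AᵀA·[α, β]ᵀ = Aᵀz: [[172, 18]; [18, 7]]·[α, β]ᵀ = [-231, -39]ᵀ.
det = 172·7 − 18² = 880.
α = ((-231)·7 − 18·(-39))/880 = -183/176; β = (172·(-39) − 18·(-231))/880 = -255/88.
Residuals: -39/176, -2/11, 151/176, 5/88, -335/176, 25/22, 45/176; SSR = 1021/176.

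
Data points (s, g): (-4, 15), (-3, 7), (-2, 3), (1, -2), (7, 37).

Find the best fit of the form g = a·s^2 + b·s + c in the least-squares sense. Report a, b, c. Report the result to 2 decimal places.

a = 0.89, b = -0.65, c = -2.26

AᵀA·[a, b, c]ᵀ = Aᵀg reads: 2755·a + 245·b + 79·c = 2126;  245·a + 79·b + (-1)·c = 170;  79·a + (-1)·b + 5·c = 60.
Inverting the 3×3 Gram matrix, [a, b, c]ᵀ = [56701/63399, -41231/63399, -47778/21133]ᵀ.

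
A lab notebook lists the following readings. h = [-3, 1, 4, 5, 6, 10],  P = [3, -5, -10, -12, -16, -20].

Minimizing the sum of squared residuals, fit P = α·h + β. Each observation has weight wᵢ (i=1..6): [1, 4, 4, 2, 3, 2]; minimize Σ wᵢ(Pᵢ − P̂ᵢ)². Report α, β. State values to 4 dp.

Setting ∂/∂α … = 0 gives: 435·α + 65·β = -997;  65·α + 16·β = -169.
Determinant 435·16 − 65² = 2735.
α = ((-997)·16 − 65·(-169))/2735 = -4967/2735; β = (435·(-169) − 65·(-997))/2735 = -1742/547.

α = -1.8161, β = -3.1846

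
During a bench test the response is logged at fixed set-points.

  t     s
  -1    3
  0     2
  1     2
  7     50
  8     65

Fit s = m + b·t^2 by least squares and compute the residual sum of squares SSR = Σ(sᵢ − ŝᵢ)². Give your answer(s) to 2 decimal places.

Compute the Gram sums: Σ1 = 5, Σt^2 = 115, Σt^2·t^2 = 6499.
Moment sums: Σs = 122, Σt^2·s = 6615.
So MᵀM·[m, b]ᵀ = Mᵀs: [[5, 115]; [115, 6499]]·[m, b]ᵀ = [122, 6615]ᵀ.
Eliminating b: 6499·(row 1) − 115·(row 2) gives 19270·m = 6499·122 − 115·6615 = 32153, so m = 32153/19270.
Then b = (6615 − 115·(32153/19270))/6499 = 3809/3854.
Residuals: 3306/9635, 6387/19270, -6329/9635, -929/9635, 37/470; SSR = 12999/19270.

SSR = 0.67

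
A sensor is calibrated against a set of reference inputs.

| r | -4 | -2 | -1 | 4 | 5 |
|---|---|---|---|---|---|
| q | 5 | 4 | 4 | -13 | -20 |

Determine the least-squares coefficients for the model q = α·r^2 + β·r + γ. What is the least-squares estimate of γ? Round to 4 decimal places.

Entries of MᵀM: Σr^2·r^2 = 1154, Σr^2·r = 116, Σr^2 = 62, Σr·r = 62, Σr = 2, Σ1 = 5.
For Mᵀq: Σr^2·q = -608, Σr·q = -184, Σq = -20.
So MᵀM·[α, β, γ]ᵀ = Mᵀq: [[1154, 116, 62]; [116, 62, 2]; [62, 2, 5]]·[α, β, γ]ᵀ = [-608, -184, -20]ᵀ.
Solving the 3×3 system (Gaussian elimination) gives α = -2492/6357, β = -4856/2119, γ = 11300/6357.

γ = 1.7776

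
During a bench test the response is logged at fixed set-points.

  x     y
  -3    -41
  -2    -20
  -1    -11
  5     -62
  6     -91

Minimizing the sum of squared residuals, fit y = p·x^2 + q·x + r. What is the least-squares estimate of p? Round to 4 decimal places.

Setting ∂/∂p … = 0 gives: 2019·p + 305·q + 75·r = -5286;  305·p + 75·q + 5·r = -682;  75·p + 5·q + 5·r = -225.
Solving the 3×3 system (Gaussian elimination) gives p = -1433/484, q = 7743/2420, r = -2292/605.

p = -2.9607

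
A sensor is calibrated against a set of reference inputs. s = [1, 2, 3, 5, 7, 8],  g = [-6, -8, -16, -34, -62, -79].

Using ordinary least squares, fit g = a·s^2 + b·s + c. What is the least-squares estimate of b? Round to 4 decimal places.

b = -0.4102

The normal equations are: 7220·a + 1016·b + 152·c = -9126;  1016·a + 152·b + 26·c = -1306;  152·a + 26·b + 6·c = -205.
(Σs^2·s^2 = 7220, Σs^2·s = 1016, Σs^2 = 152, Σs·s = 152, Σs = 26, Σ1 = 6, Σs^2·g = -9126, Σs·g = -1306, Σg = -205.)
Solving the 3×3 system (Gaussian elimination) gives a = -4079/3630, b = -1489/3630, c = -2373/605.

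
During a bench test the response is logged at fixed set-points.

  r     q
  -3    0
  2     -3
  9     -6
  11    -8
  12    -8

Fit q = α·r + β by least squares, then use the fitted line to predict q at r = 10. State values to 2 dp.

q̂ = -7.03

Setting ∂/∂α … = 0 gives: 359·α + 31·β = -244;  31·α + 5·β = -25.
(Σr·r = 359, Σr = 31, Σ1 = 5, Σr·q = -244, Σq = -25.)
Δ = 359·5 − 31² = 834.
α = ((-244)·5 − 31·(-25))/834 = -445/834; β = (359·(-25) − 31·(-244))/834 = -1411/834.
At r = 10: q̂ = (-445/834)·(10) + (-1411/834)·(1) = -5861/834.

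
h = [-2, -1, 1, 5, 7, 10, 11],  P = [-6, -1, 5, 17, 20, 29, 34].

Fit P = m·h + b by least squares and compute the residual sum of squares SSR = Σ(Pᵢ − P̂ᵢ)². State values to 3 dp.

The normal equations are: 301·m + 31·b = 907;  31·m + 7·b = 98.
(Σh·h = 301, Σh = 31, Σ1 = 7, Σh·P = 907, ΣP = 98.)
Eliminating b: 7·(row 1) − 31·(row 2) gives 1146·m = 7·907 − 31·98 = 3311, so m = 3311/1146.
Then b = (98 − 31·(3311/1146))/7 = 1381/1146.
Residuals: -545/382, 392/573, 173/191, 773/573, -273/191, -419/382, 581/573; SSR = 10793/1146.

SSR = 9.418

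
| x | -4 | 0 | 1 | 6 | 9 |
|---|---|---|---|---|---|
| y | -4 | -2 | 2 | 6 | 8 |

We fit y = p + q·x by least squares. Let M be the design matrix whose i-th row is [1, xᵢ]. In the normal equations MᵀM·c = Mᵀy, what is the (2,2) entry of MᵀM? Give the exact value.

Row 2 ↔ basis x, column 2 ↔ basis x, so (MᵀM)_{2,2} = Σᵢ (x)·(x) = (-4)·(-4) + (0)·(0) + (1)·(1) + (6)·(6) + (9)·(9) = 134.

134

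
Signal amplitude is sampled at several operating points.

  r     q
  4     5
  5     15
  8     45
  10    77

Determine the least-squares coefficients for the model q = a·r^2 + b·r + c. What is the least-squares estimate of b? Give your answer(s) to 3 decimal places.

b = -0.576

Normal-equation sums: Σr^2·r^2 = 14977, Σr^2·r = 1701, Σr^2 = 205, Σr·r = 205, Σr = 27, Σ1 = 4.
Right-hand side: Σr^2·q = 11035, Σr·q = 1225, Σq = 142.
AᵀA·[a, b, c]ᵀ = Aᵀq becomes [[14977, 1701, 205]; [1701, 205, 27]; [205, 27, 4]]·[a, b, c]ᵀ = [11035, 1225, 142]ᵀ.
Inverting the 3×3 Gram matrix, [a, b, c]ᵀ = [52/59, -34/59, -341/59]ᵀ.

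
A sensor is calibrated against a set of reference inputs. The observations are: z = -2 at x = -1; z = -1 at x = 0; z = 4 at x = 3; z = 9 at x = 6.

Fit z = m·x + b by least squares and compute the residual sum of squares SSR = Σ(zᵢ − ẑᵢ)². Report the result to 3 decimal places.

Entries of MᵀM: Σx·x = 46, Σx = 8, Σ1 = 4.
Moment sums: Σx·z = 68, Σz = 10.
Δ = 46·4 − 8² = 120.
m = (68·4 − 8·10)/120 = 8/5; b = (46·10 − 8·68)/120 = -7/10.
Residuals: 3/10, -3/10, -1/10, 1/10; SSR = 1/5.

SSR = 0.200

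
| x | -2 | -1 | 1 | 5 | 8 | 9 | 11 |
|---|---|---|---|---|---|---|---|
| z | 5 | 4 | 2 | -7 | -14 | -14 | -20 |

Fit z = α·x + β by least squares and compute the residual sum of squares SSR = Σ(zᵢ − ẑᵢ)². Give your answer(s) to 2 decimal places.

Compute the Gram sums: Σx·x = 297, Σx = 31, Σ1 = 7.
Right-hand side: Σx·z = -505, Σz = -44.
AᵀA·[α, β]ᵀ = Aᵀz becomes [[297, 31]; [31, 7]]·[α, β]ᵀ = [-505, -44]ᵀ.
Determinant 297·7 − 31² = 1118.
α = ((-505)·7 − 31·(-44))/1118 = -167/86; β = (297·(-44) − 31·(-505))/1118 = 199/86.
Residuals: -103/86, -11/43, 70/43, 17/43, -67/86, 50/43, -41/43; SSR = 617/86.

SSR = 7.17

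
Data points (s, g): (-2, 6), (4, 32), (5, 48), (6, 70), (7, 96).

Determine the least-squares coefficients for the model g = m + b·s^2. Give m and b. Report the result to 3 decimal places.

m = -1.172, b = 1.984

The normal equations are: 5·m + 130·b = 252;  130·m + 4594·b = 8960.
(Σ1 = 5, Σs^2 = 130, Σs^2·s^2 = 4594, Σg = 252, Σs^2·g = 8960.)
Determinant 5·4594 − 130² = 6070.
m = (252·4594 − 130·8960)/6070 = -3556/3035; b = (5·8960 − 130·252)/6070 = 1204/607.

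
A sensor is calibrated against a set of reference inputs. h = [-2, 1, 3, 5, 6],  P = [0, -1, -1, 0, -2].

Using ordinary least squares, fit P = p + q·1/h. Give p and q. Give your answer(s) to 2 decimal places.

With design matrix X, XᵀX = [[5, 6/5]; [6/5, 643/450]] and XᵀP = [-4, -5/3]ᵀ.
Eliminating q: (643/450)·(row 1) − (6/5)·(row 2) gives (2567/450)·p = (643/450)·(-4) − (6/5)·(-5/3) = -836/225, so p = -1672/2567.
Then q = ((-5/3) − (6/5)·(-1672/2567))/(643/450) = -1590/2567.

p = -0.65, q = -0.62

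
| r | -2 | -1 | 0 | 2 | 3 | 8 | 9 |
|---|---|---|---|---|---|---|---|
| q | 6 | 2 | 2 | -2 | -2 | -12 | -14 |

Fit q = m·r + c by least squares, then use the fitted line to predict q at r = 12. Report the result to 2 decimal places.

q̂ = -18.83

Setting ∂/∂m … = 0 gives: 163·m + 19·c = -246;  19·m + 7·c = -20.
(Σr·r = 163, Σr = 19, Σ1 = 7, Σr·q = -246, Σq = -20.)
Δ = 163·7 − 19² = 780.
m = ((-246)·7 − 19·(-20))/780 = -671/390; c = (163·(-20) − 19·(-246))/780 = 707/390.
At r = 12: q̂ = (-671/390)·(12) + (707/390)·(1) = -113/6.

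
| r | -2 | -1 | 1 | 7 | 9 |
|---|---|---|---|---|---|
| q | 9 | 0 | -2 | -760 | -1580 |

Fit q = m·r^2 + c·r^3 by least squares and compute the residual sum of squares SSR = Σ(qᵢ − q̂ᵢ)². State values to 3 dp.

Setting ∂/∂m … = 0 gives: 8980·m + 75824·c = -165186;  75824·m + 649156·c = -1412574.
(Σr^2·r^2 = 8980, Σr^2·r^3 = 75824, Σr^3·r^3 = 649156, Σr^2·q = -165186, Σr^3·q = -1412574.)
Eliminating c: 649156·(row 1) − 75824·(row 2) gives 80141904·m = 649156·(-165186) − 75824·(-1412574) = -124472040, so m = -5186335/3339246.
Then c = ((-1412574) − 75824·(-5186335/3339246))/649156 = -6660469/3339246.
Residuals: -1242599/1669623, -245689/556541, 2584156/1669623, 422161/1669623, -72274/556541; SSR = 1794899/556541.

SSR = 3.225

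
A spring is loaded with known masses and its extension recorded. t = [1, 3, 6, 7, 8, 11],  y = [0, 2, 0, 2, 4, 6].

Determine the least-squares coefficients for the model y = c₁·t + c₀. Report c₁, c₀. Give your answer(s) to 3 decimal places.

c₁ = 0.531, c₀ = -0.854

Compute the Gram sums: Σt·t = 280, Σt = 36, Σ1 = 6.
Right-hand side: Σt·y = 118, Σy = 14.
So XᵀX·[c₁, c₀]ᵀ = Xᵀy: [[280, 36]; [36, 6]]·[c₁, c₀]ᵀ = [118, 14]ᵀ.
Eliminating c₀: 6·(row 1) − 36·(row 2) gives 384·c₁ = 6·118 − 36·14 = 204, so c₁ = 17/32.
Then c₀ = (14 − 36·(17/32))/6 = -41/48.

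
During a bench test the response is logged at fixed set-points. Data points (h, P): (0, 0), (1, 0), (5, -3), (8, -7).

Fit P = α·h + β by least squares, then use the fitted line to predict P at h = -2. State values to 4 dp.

Setting ∂/∂α … = 0 gives: 90·α + 14·β = -71;  14·α + 4·β = -10.
(Σh·h = 90, Σh = 14, Σ1 = 4, Σh·P = -71, ΣP = -10.)
Determinant 90·4 − 14² = 164.
α = ((-71)·4 − 14·(-10))/164 = -36/41; β = (90·(-10) − 14·(-71))/164 = 47/82.
At h = -2: P̂ = (-36/41)·(-2) + (47/82)·(1) = 191/82.

P̂ = 2.3293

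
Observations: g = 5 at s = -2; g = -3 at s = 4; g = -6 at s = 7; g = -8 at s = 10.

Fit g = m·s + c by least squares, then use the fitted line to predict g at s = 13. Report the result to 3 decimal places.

Sums needed: Σs·s = 169, Σs = 19, Σ1 = 4.
Right-hand side: Σs·g = -144, Σg = -12.
So XᵀX·[m, c]ᵀ = Xᵀg: [[169, 19]; [19, 4]]·[m, c]ᵀ = [-144, -12]ᵀ.
Determinant 169·4 − 19² = 315.
m = ((-144)·4 − 19·(-12))/315 = -116/105; c = (169·(-12) − 19·(-144))/315 = 236/105.
At s = 13: ĝ = (-116/105)·(13) + (236/105)·(1) = -424/35.

ĝ = -12.114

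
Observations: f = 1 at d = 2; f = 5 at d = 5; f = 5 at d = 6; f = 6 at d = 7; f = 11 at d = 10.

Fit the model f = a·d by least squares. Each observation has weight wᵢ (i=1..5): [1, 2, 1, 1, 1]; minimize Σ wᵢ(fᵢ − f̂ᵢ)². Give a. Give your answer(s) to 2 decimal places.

Forming XᵀWX = [[239]] and XᵀWf = [234]ᵀ gives XᵀWX·[a]ᵀ = XᵀWf.
a = 234/239 = 0.979079.

a = 0.98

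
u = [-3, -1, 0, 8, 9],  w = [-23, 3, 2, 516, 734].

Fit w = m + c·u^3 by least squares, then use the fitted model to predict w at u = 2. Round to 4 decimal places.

Setting ∂/∂m … = 0 gives: 5·m + 1213·c = 1232;  1213·m + 794315·c = 799896.
(Σ1 = 5, Σu^3 = 1213, Σu^3·u^3 = 794315, Σw = 1232, Σu^3·w = 799896.)
Eliminating c: 794315·(row 1) − 1213·(row 2) gives 2500206·m = 794315·1232 − 1213·799896 = 8322232, so m = 4161116/1250103.
Then c = (799896 − 1213·(4161116/1250103))/794315 = 1252532/1250103.
At u = 2: ŵ = (4161116/1250103)·(1) + (1252532/1250103)·(8) = 4727124/416701.

ŵ = 11.3442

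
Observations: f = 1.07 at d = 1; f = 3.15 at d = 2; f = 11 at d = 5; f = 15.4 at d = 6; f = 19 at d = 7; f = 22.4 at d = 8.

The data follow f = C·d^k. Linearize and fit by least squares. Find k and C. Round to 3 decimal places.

k = 1.459, C = 1.096

With ln fᵢ as the transformed response and ln dᵢ as the regressor:
Σln d = 8.1197, Σ(ln d)² = 14.3918, Σln f = 12.4008, Σln d·ln f = 21.7486.
Equations: 14.3918·k + 8.1197·ln C = 21.7486;  8.1197·k + 6·ln C = 12.4008.
Slope k = (n·Σln d·ln f − Σln d·Σln f)/(n·Σ(ln d)² − (Σln d)²) = (6·21.7486 − 8.1197·12.4008)/20.4213 = 1.45931; ln C = (Σln f − k·Σln d)/n = 0.09195, so C = exp(0.09195) = 1.09631.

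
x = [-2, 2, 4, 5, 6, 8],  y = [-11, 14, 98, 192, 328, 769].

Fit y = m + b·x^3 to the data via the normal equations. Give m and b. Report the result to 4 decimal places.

m = 2.5315, b = 1.4992

Normal-equation sums: Σ1 = 6, Σx^3 = 917, Σx^3·x^3 = 328649.
And Σy = 1390, Σx^3·y = 495048.
So MᵀM·[m, b]ᵀ = Mᵀy: [[6, 917]; [917, 328649]]·[m, b]ᵀ = [1390, 495048]ᵀ.
Determinant 6·328649 − 917² = 1131005.
m = (1390·328649 − 917·495048)/1131005 = 2863094/1131005; b = (6·495048 − 917·1390)/1131005 = 1695658/1131005.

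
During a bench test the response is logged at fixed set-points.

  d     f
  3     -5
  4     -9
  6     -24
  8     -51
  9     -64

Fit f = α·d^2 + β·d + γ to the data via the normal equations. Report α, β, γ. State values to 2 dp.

The normal equations are: 12290·α + 1548·β + 206·γ = -9501;  1548·α + 206·β + 30·γ = -1179;  206·α + 30·β + 5·γ = -153.
(Σd^2·d^2 = 12290, Σd^2·d = 1548, Σd^2 = 206, Σd·d = 206, Σd = 30, Σ1 = 5, Σd^2·f = -9501, Σd·f = -1179, Σf = -153.)
Row-reducing yields α = -109/98, β = 4215/1274, γ = -421/91.

α = -1.11, β = 3.31, γ = -4.63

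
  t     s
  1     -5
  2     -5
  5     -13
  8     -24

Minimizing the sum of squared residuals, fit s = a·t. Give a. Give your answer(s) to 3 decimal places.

a = -2.894

Compute the Gram sums: Σt·t = 94.
For Aᵀs: Σt·s = -272.
Hence a = -272 / 94 ≈ -2.89362.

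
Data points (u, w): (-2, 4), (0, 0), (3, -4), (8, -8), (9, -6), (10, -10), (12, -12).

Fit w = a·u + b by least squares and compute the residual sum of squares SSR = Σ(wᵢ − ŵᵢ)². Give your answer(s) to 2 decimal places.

SSR = 11.67

From the data, Σu·u = 402, Σu = 40, Σ1 = 7.
For Aᵀw: Σu·w = -382, Σw = -36.
AᵀA·[a, b]ᵀ = Aᵀw becomes [[402, 40]; [40, 7]]·[a, b]ᵀ = [-382, -36]ᵀ.
Eliminating b: 7·(row 1) − 40·(row 2) gives 1214·a = 7·(-382) − 40·(-36) = -1234, so a = -617/607.
Then b = ((-36) − 40·(-617/607))/7 = 404/607.
Residuals: 790/607, -404/607, -981/607, -324/607, 1507/607, -304/607, -284/607; SSR = 7082/607.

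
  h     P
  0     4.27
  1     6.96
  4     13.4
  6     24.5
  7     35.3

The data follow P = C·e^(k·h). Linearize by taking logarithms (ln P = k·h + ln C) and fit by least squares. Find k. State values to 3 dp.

k = 0.284

Linearized form: ln P = k·h + ln C. From the 5 transformed points,
XᵀX = [[102.0000, 18.0000]; [18.0000, 5]], rhs = [56.4604, 12.7496]ᵀ  (here Σh = 18.0000, Σ(h)² = 102.0000, Σln P = 12.7496, Σh·ln P = 56.4604).
Solving (det = 186.0000): k = 0.28392, ln C = 1.52781.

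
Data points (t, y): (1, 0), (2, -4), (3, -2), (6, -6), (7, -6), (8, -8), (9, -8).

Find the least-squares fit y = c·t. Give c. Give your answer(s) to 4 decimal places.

With design matrix M, MᵀM = [[244]] and Mᵀy = [-228]ᵀ.
Hence c = -228 / 244 ≈ -0.934426.

c = -0.9344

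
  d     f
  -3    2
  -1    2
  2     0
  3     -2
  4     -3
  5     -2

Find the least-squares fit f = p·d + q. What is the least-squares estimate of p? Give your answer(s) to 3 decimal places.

Forming MᵀM = [[64, 10]; [10, 6]] and Mᵀf = [-36, -3]ᵀ gives MᵀM·[p, q]ᵀ = Mᵀf.
det = 64·6 − 10² = 284.
p = ((-36)·6 − 10·(-3))/284 = -93/142; q = (64·(-3) − 10·(-36))/284 = 42/71.

p = -0.655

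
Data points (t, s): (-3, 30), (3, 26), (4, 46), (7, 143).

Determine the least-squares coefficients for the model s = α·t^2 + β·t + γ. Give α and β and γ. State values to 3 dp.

α = 2.997, β = -0.690, γ = 0.967

Sums needed: Σt^2·t^2 = 2819, Σt^2·t = 407, Σt^2 = 83, Σt·t = 83, Σt = 11, Σ1 = 4.
Moment sums: Σt^2·s = 8247, Σt·s = 1173, Σs = 245.
Inverting the 3×3 Gram matrix, [α, β, γ]ᵀ = [17249/5756, -3973/5756, 1391/1439]ᵀ.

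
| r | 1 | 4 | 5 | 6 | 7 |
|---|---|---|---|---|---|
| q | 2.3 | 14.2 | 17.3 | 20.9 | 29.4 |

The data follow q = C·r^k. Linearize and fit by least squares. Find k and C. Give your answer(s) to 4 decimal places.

k = 1.2745, C = 2.3053

Linearized form: ln q = k·ln r + ln C. From the 5 transformed points,
Σln r = 6.7334, Σ(ln r)² = 11.5091, Σln q = 12.7576, Σln r·ln q = 20.2918.
Equations: 11.5091·k + 6.7334·ln C = 20.2918;  6.7334·k + 5·ln C = 12.7576.
Δ = 11.5091·5 − (6.7334)² = 12.2067; k = (20.2918·5 − 6.7334·12.7576)/12.2067 = 1.27447, ln C = (11.5091·12.7576 − 6.7334·20.2918)/12.2067 = 0.83521, so C = exp(0.83521) = 2.30530.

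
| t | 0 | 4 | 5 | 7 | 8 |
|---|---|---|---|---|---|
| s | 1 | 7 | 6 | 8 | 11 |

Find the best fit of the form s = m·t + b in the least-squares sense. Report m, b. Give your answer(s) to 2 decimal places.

The normal equations are: 154·m + 24·b = 202;  24·m + 5·b = 33.
(Σt·t = 154, Σt = 24, Σ1 = 5, Σt·s = 202, Σs = 33.)
Determinant 154·5 − 24² = 194.
m = (202·5 − 24·33)/194 = 109/97; b = (154·33 − 24·202)/194 = 117/97.

m = 1.12, b = 1.21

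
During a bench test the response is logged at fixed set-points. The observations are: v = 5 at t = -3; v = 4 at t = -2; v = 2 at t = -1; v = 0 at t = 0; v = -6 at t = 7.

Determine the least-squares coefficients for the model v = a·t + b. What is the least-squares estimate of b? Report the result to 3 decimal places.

b = 1.217

The normal system XᵀX·[a, b]ᵀ = Xᵀv is [[63, 1]; [1, 5]]·[a, b]ᵀ = [-67, 5]ᵀ.
Determinant 63·5 − 1² = 314.
a = ((-67)·5 − 1·5)/314 = -170/157; b = (63·5 − 1·(-67))/314 = 191/157.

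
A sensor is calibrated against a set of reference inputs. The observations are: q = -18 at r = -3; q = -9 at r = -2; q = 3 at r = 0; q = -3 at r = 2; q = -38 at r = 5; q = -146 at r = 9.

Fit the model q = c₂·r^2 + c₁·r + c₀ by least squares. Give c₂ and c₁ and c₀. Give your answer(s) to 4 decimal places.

The normal equations are: 7299·c₂ + 827·c₁ + 123·c₀ = -12986;  827·c₂ + 123·c₁ + 11·c₀ = -1438;  123·c₂ + 11·c₁ + 6·c₀ = -211.
Solving the 3×3 system (Gaussian elimination) gives c₂ = -387467/194226, c₁ = 93671/64742, c₀ = 298801/97113.

c₂ = -1.9949, c₁ = 1.4468, c₀ = 3.0768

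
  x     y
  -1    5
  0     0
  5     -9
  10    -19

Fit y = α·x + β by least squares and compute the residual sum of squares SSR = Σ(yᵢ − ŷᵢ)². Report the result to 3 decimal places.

SSR = 4.357

With design matrix A, AᵀA = [[126, 14]; [14, 4]] and Aᵀy = [-240, -23]ᵀ.
Δ = 126·4 − 14² = 308.
α = ((-240)·4 − 14·(-23))/308 = -29/14; β = (126·(-23) − 14·(-240))/308 = 3/2.
Residuals: 10/7, -3/2, -1/7, 3/14; SSR = 61/14.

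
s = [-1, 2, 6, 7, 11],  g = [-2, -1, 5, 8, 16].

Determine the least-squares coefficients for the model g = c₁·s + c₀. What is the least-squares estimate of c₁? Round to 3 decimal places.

c₁ = 1.535

AᵀA·[c₁, c₀]ᵀ = Aᵀg reads: 211·c₁ + 25·c₀ = 262;  25·c₁ + 5·c₀ = 26.
(Σs·s = 211, Σs = 25, Σ1 = 5, Σs·g = 262, Σg = 26.)
Eliminating c₀: 5·(row 1) − 25·(row 2) gives 430·c₁ = 5·262 − 25·26 = 660, so c₁ = 66/43.
Then c₀ = (26 − 25·(66/43))/5 = -532/215.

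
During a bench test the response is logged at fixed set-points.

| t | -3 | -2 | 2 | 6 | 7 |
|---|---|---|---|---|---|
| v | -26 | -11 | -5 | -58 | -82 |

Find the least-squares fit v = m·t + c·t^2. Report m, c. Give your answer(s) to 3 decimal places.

m = 2.244, c = -1.994

With design matrix X, XᵀX = [[102, 532]; [532, 3810]] and Xᵀv = [-832, -6404]ᵀ.
Eliminating c: 3810·(row 1) − 532·(row 2) gives 105596·m = 3810·(-832) − 532·(-6404) = 237008, so m = 59252/26399.
Then c = ((-6404) − 532·(59252/26399))/3810 = -52646/26399.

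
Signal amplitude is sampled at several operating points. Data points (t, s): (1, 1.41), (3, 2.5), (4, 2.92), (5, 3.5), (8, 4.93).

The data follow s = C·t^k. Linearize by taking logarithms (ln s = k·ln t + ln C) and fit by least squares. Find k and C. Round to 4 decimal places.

Taking logs, ln s = k·ln t + ln C, so regress ln s on ln t.
Σln t = 6.1738, Σ(ln t)² = 10.0431, Σln s = 5.1796, Σln t·ln s = 7.8258.
Normal system: [[10.0431, 6.1738]; [6.1738, 5]]·[k, ln C]ᵀ = [7.8258, 5.1796]ᵀ.
Δ = 10.0431·5 − (6.1738)² = 12.1000; k = (7.8258·5 − 6.1738·5.1796)/12.1000 = 0.59105, ln C = (10.0431·5.1796 − 6.1738·7.8258)/12.1000 = 0.30612, so C = exp(0.30612) = 1.35814.

k = 0.5910, C = 1.3581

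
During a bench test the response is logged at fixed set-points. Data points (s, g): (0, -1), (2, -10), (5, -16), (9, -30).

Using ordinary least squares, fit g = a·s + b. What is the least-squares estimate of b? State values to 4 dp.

b = -1.9022

Setting ∂/∂a … = 0 gives: 110·a + 16·b = -370;  16·a + 4·b = -57.
det = 110·4 − 16² = 184.
a = ((-370)·4 − 16·(-57))/184 = -71/23; b = (110·(-57) − 16·(-370))/184 = -175/92.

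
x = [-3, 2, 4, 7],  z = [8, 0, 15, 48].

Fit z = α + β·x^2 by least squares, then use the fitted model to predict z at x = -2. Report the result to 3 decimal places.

ẑ = 1.665

From the data, Σ1 = 4, Σx^2 = 78, Σx^2·x^2 = 2754.
And Σz = 71, Σx^2·z = 2664.
Normal equations: [[4, 78]; [78, 2754]]·[α, β]ᵀ = [71, 2664]ᵀ.
Eliminating β: 2754·(row 1) − 78·(row 2) gives 4932·α = 2754·71 − 78·2664 = -12258, so α = -681/274.
Then β = (2664 − 78·(-681/274))/2754 = 853/822.
At x = -2: ẑ = (-681/274)·(1) + (853/822)·(4) = 1369/822.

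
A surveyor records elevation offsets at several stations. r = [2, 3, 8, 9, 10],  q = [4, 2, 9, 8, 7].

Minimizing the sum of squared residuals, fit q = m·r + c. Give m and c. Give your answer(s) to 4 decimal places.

m = 0.6767, c = 1.6692

With design matrix M, MᵀM = [[258, 32]; [32, 5]] and Mᵀq = [228, 30]ᵀ.
Eliminating c: 5·(row 1) − 32·(row 2) gives 266·m = 5·228 − 32·30 = 180, so m = 90/133.
Then c = (30 − 32·(90/133))/5 = 222/133.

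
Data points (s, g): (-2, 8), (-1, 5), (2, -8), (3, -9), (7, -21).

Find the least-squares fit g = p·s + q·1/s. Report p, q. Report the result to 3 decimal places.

p = -2.956, q = -2.586

The normal equations are: 67·p + 5·q = -211;  5·p + (1439/882)·q = -19.
(Σs·s = 67, Σs·1/s = 5, Σ1/s·1/s = 1439/882, Σs·g = -211, Σ1/s·g = -19.)
det = 67·(1439/882) − 5² = 74363/882.
p = ((-211)·(1439/882) − 5·(-19))/(74363/882) = -219839/74363; q = (67·(-19) − 5·(-211))/(74363/882) = -192276/74363.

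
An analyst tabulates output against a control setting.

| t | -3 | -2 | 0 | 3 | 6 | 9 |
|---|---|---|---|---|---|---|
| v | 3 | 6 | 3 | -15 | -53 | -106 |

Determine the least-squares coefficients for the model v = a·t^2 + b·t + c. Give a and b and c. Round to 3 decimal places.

a = -0.996, b = -3.190, c = 2.991

MᵀM·[a, b, c]ᵀ = Mᵀv reads: 8035·a + 937·b + 139·c = -10578;  937·a + 139·b + 13·c = -1338;  139·a + 13·b + 6·c = -162.
Row-reducing yields a = -263/264, b = -4211/1320, c = 329/110.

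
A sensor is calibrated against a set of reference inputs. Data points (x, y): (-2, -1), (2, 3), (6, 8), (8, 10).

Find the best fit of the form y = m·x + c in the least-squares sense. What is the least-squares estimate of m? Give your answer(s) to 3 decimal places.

m = 1.119

Entries of MᵀM: Σx·x = 108, Σx = 14, Σ1 = 4.
Moment sums: Σx·y = 136, Σy = 20.
MᵀM·[m, c]ᵀ = Mᵀy becomes [[108, 14]; [14, 4]]·[m, c]ᵀ = [136, 20]ᵀ.
Δ = 108·4 − 14² = 236.
m = (136·4 − 14·20)/236 = 66/59; c = (108·20 − 14·136)/236 = 64/59.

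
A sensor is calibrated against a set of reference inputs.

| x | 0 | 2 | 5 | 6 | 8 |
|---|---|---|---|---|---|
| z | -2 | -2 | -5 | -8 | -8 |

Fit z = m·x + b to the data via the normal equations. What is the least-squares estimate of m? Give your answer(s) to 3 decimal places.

MᵀM·[m, b]ᵀ = Mᵀz reads: 129·m + 21·b = -141;  21·m + 5·b = -25.
(Σx·x = 129, Σx = 21, Σ1 = 5, Σx·z = -141, Σz = -25.)
Δ = 129·5 − 21² = 204.
m = ((-141)·5 − 21·(-25))/204 = -15/17; b = (129·(-25) − 21·(-141))/204 = -22/17.

m = -0.882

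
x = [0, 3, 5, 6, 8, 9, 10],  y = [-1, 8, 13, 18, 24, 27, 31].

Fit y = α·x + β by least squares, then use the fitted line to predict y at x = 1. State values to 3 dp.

ŷ = 1.626

MᵀM·[α, β]ᵀ = Mᵀy reads: 315·α + 41·β = 942;  41·α + 7·β = 120.
Determinant 315·7 − 41² = 524.
α = (942·7 − 41·120)/524 = 837/262; β = (315·120 − 41·942)/524 = -411/262.
At x = 1: ŷ = (837/262)·(1) + (-411/262)·(1) = 213/131.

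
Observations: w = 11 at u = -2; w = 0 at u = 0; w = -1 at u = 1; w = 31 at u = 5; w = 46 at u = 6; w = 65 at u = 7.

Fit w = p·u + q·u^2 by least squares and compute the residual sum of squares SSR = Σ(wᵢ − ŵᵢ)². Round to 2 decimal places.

Forming MᵀM = [[115, 677]; [677, 4339]] and Mᵀw = [863, 5659]ᵀ gives MᵀM·[p, q]ᵀ = Mᵀw.
Δ = 115·4339 − 677² = 40656.
p = (863·4339 − 677·5659)/40656 = -14431/6776; q = (115·5659 − 677·863)/40656 = 11089/6776.
Residuals: 659/3388, 0, -1717/3388, 2493/3388, -461/3388, -34/121; SSR = 3163/3388.

SSR = 0.93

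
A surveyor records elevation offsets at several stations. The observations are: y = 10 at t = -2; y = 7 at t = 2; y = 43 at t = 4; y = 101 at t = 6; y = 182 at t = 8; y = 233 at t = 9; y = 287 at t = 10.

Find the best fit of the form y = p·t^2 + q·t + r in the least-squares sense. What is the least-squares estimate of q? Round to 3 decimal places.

q = -0.433

Sums needed: Σt^2·t^2 = 22241, Σt^2·t = 2521, Σt^2 = 305, Σt·t = 305, Σt = 37, Σ1 = 7.
And Σt^2·y = 63613, Σt·y = 7195, Σy = 863.
Solving the 3×3 system (Gaussian elimination) gives p = 792611/268716, q = -116293/268716, r = -18849/6398.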